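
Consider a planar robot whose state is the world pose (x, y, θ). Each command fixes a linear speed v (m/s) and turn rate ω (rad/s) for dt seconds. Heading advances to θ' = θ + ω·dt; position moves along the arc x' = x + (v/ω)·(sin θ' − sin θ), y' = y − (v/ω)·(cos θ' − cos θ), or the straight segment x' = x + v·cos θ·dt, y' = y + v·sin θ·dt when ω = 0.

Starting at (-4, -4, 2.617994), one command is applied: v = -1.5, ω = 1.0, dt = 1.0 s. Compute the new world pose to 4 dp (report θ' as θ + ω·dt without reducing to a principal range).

(-2.5621, -4.0339, 3.6180)

θ' = 2.6180 + 1.0·1.0 = 3.6180
R = v/ω = -1.5/1.0 = -1.5000
x' = -4 + -1.5000·(sin 3.6180 − sin 2.6180) = -2.5621
y' = -4 − -1.5000·(cos 3.6180 − cos 2.6180) = -4.0339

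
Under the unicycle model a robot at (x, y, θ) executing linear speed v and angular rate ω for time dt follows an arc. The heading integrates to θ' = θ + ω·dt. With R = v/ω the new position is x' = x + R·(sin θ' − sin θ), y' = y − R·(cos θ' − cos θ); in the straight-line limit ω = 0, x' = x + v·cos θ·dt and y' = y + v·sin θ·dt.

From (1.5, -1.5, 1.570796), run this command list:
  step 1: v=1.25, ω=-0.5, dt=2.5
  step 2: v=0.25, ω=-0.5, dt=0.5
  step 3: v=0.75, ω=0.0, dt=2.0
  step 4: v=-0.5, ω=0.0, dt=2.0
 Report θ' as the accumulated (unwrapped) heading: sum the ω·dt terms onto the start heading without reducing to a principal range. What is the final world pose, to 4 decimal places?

(3.8327, 0.9321, 0.0708)

step 1: θ'=0.3208 (R=-2.5000) → pose (3.2117, 0.8725, 0.3208)
step 2: θ'=0.0708 (R=-0.5000) → pose (3.3340, 0.8967, 0.0708)
step 3: θ'=0.0708 (straight) → pose (4.8302, 1.0028, 0.0708)
step 4: θ'=0.0708 (straight) → pose (3.8327, 0.9321, 0.0708)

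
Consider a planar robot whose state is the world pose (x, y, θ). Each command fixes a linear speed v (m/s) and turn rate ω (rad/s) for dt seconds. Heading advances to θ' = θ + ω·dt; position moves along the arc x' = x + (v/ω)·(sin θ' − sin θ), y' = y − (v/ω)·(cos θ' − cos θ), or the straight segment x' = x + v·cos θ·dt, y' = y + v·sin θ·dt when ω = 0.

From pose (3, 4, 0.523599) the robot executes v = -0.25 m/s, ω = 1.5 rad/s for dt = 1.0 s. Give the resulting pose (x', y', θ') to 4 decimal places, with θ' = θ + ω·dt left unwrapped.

θ' = 0.5236 + 1.5·1.0 = 2.0236
R = v/ω = -0.25/1.5 = -0.1667
x' = 3 + -0.1667·(sin 2.0236 − sin 0.5236) = 2.9335
y' = 4 − -0.1667·(cos 2.0236 − cos 0.5236) = 3.7827

(2.9335, 3.7827, 2.0236)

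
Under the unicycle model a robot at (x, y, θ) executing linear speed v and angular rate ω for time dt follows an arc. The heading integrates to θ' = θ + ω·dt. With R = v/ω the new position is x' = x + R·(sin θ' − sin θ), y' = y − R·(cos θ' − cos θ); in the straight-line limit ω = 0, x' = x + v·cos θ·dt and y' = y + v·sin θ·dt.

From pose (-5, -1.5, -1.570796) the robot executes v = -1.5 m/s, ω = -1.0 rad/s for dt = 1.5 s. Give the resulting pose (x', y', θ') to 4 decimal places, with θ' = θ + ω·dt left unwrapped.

(-3.6061, -0.0038, -3.0708)

θ' = -1.5708 + -1.0·1.5 = -3.0708
R = v/ω = -1.5/-1.0 = 1.5000
x' = -5 + 1.5000·(sin -3.0708 − sin -1.5708) = -3.6061
y' = -1.5 − 1.5000·(cos -3.0708 − cos -1.5708) = -0.0038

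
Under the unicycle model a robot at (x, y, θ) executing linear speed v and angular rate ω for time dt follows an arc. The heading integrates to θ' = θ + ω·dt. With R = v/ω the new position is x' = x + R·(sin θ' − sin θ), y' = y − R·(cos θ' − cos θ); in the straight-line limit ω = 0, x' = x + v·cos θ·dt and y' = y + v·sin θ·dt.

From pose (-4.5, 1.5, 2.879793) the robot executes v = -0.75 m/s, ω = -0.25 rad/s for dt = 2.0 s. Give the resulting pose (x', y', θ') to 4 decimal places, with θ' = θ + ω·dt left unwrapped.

θ' = 2.8798 + -0.25·2.0 = 2.3798
R = v/ω = -0.75/-0.25 = 3.0000
x' = -4.5 + 3.0000·(sin 2.3798 − sin 2.8798) = -3.2058
y' = 1.5 − 3.0000·(cos 2.3798 − cos 2.8798) = 0.7730

(-3.2058, 0.7730, 2.3798)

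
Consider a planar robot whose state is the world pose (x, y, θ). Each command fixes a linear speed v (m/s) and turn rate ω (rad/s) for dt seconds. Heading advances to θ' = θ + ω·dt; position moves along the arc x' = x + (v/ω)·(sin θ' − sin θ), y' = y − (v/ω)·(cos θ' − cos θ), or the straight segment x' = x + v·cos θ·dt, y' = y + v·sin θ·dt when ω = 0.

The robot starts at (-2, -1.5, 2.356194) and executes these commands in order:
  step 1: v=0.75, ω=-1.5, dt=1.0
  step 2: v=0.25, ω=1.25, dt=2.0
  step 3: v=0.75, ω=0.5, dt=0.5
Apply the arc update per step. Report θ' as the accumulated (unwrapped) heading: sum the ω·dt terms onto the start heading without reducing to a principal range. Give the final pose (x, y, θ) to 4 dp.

step 1: θ'=0.8562 (R=-0.5000) → pose (-2.0241, -0.8188, 0.8562)
step 2: θ'=3.3562 (R=0.2000) → pose (-2.2178, -0.4923, 3.3562)
step 3: θ'=3.6062 (R=1.5000) → pose (-2.5704, -0.6169, 3.6062)

(-2.5704, -0.6169, 3.6062)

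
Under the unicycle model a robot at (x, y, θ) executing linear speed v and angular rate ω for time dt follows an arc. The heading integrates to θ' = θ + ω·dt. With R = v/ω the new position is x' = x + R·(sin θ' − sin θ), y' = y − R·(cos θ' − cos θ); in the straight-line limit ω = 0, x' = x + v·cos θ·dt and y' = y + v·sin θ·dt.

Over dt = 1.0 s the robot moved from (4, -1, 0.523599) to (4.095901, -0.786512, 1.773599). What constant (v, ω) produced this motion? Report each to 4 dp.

v = 0.2500, ω = 1.2500

Δθ = 1.773599 − 0.523599 = 1.250000
ω = Δθ/dt = 1.250000/1.0 = 1.2500
R = −Δy/(cos θ' − cos θ) = 0.2000
v = R·ω = 0.2000·1.2500 = 0.2500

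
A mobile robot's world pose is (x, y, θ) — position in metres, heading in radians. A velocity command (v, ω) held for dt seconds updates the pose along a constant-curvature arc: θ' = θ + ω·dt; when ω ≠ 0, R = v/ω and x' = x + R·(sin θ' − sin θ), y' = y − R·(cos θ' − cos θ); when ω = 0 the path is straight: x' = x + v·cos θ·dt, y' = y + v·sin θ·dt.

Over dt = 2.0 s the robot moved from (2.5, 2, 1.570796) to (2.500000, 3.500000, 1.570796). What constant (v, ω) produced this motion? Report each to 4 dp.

Δθ = 1.570796 − 1.570796 = 0.000000
ω = Δθ/dt = 0.000000/2.0 = 0.0000
ω = 0 → v = (Δx·cos θ + Δy·sin θ)/dt = 0.7500

v = 0.7500, ω = 0.0000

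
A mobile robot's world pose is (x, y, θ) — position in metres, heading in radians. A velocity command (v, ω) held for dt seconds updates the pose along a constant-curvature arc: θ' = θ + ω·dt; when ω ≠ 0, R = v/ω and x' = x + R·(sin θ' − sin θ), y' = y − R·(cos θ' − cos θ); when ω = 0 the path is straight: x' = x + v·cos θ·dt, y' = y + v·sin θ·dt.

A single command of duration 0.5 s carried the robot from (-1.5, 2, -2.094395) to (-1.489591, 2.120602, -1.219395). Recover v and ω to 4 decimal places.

Δθ = -1.219395 − -2.094395 = 0.875000
ω = Δθ/dt = 0.875000/0.5 = 1.7500
R = −Δy/(cos θ' − cos θ) = -0.1429
v = R·ω = -0.1429·1.7500 = -0.2500

v = -0.2500, ω = 1.7500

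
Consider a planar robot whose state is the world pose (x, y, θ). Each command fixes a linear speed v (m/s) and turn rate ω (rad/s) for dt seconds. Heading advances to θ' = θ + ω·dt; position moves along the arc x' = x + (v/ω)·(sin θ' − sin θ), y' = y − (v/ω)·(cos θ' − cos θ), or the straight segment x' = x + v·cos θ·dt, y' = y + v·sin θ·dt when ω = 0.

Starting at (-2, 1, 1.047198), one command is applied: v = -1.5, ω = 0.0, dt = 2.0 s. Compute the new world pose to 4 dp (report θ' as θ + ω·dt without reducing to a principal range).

(-3.5000, -1.5981, 1.0472)

θ' = 1.0472 + 0.0·2.0 = 1.0472
ω = 0 → straight: x' = -2 + -1.5·cos(1.0472)·2.0 = -3.5000
y' = 1 + -1.5·sin(1.0472)·2.0 = -1.5981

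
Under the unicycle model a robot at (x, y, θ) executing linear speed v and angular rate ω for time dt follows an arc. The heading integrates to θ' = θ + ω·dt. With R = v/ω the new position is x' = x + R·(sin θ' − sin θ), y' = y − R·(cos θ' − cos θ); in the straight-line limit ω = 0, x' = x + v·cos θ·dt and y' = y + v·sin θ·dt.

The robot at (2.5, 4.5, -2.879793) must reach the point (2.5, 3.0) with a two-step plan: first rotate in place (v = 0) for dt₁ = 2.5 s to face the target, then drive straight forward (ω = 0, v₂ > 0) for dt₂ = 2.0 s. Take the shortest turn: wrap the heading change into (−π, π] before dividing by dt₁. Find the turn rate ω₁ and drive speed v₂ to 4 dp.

heading to target = atan2(3−4.5, 2.5−2.5) = -1.5708
Δθ = wrap(-1.5708 − -2.8798) = 1.3090; ω₁ = Δθ/dt₁ = 0.5236
distance = √((2.5−2.5)² + (3−4.5)²) = 1.5000; v₂ = distance/dt₂ = 0.7500

ω₁ = 0.5236, v₂ = 0.7500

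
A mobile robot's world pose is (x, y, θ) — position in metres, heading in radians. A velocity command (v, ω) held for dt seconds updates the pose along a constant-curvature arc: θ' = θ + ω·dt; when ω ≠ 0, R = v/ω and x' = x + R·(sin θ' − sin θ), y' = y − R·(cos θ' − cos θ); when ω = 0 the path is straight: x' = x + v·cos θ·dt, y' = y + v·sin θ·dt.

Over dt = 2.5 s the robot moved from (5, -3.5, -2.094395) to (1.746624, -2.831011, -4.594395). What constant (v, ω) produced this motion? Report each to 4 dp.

Δθ = -4.594395 − -2.094395 = -2.500000
ω = Δθ/dt = -2.500000/2.5 = -1.0000
R = Δx/(sin θ' − sin θ) = -1.7500
v = R·ω = -1.7500·-1.0000 = 1.7500

v = 1.7500, ω = -1.0000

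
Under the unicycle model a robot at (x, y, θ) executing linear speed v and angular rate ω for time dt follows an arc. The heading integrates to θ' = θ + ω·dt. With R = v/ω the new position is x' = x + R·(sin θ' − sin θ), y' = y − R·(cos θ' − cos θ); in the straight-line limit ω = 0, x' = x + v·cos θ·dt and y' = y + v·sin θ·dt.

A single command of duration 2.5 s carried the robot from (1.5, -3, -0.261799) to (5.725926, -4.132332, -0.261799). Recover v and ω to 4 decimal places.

Δθ = -0.261799 − -0.261799 = 0.000000
ω = Δθ/dt = 0.000000/2.5 = 0.0000
ω = 0 → v = (Δx·cos θ + Δy·sin θ)/dt = 1.7500

v = 1.7500, ω = 0.0000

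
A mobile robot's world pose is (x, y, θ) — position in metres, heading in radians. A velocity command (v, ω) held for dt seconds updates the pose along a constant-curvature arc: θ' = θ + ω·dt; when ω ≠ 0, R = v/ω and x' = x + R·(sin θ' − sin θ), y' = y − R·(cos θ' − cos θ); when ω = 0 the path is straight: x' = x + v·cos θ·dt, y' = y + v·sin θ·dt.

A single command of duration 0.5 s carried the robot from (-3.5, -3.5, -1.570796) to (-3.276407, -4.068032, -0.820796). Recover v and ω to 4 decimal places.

v = 1.2500, ω = 1.5000

Δθ = -0.820796 − -1.570796 = 0.750000
ω = Δθ/dt = 0.750000/0.5 = 1.5000
R = −Δy/(cos θ' − cos θ) = 0.8333
v = R·ω = 0.8333·1.5000 = 1.2500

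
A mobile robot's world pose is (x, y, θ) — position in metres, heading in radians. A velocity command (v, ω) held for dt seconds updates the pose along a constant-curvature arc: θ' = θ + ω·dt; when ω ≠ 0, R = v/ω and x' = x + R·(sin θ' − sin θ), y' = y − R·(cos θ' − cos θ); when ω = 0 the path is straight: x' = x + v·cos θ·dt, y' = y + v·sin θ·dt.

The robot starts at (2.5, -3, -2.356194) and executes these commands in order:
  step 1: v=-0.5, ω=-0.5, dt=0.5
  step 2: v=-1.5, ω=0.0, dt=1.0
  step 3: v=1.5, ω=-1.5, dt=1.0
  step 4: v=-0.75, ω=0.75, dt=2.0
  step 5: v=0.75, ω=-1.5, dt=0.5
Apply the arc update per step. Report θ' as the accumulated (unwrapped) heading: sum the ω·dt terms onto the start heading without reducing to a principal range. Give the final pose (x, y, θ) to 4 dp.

step 1: θ'=-2.6062 (R=1.0000) → pose (2.6969, -2.8470, -2.6062)
step 2: θ'=-2.6062 (straight) → pose (3.9870, -2.0818, -2.6062)
step 3: θ'=-4.1062 (R=-1.0000) → pose (2.6550, -1.7914, -4.1062)
step 4: θ'=-2.6062 (R=-1.0000) → pose (3.9870, -2.0818, -2.6062)
step 5: θ'=-3.3562 (R=-0.5000) → pose (3.6255, -2.1403, -3.3562)

(3.6255, -2.1403, -3.3562)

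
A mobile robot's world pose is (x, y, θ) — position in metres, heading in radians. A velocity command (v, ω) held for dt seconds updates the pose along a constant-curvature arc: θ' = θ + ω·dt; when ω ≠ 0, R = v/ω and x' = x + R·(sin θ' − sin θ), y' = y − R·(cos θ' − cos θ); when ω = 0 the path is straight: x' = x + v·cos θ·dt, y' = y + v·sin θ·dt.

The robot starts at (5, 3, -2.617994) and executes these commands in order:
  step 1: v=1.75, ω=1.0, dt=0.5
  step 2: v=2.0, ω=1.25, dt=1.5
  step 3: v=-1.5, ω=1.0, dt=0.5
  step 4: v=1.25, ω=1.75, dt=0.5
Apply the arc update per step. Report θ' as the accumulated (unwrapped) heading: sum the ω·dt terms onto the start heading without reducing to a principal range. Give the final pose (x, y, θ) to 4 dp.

(5.0848, 0.3917, 1.1320)

step 1: θ'=-2.1180 (R=1.7500) → pose (4.3805, 2.3950, -2.1180)
step 2: θ'=-0.2430 (R=1.6000) → pose (5.3619, 0.0095, -0.2430)
step 3: θ'=0.2570 (R=-1.5000) → pose (4.6197, 0.0043, 0.2570)
step 4: θ'=1.1320 (R=0.7143) → pose (5.0848, 0.3917, 1.1320)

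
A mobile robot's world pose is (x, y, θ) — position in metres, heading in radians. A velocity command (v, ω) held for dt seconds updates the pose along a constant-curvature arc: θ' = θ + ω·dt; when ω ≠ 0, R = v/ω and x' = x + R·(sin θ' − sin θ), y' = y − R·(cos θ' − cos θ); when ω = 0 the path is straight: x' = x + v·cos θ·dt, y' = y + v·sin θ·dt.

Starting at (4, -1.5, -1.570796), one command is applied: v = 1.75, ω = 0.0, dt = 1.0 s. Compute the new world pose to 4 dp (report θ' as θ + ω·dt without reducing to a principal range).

θ' = -1.5708 + 0.0·1.0 = -1.5708
ω = 0 → straight: x' = 4 + 1.75·cos(-1.5708)·1.0 = 4.0000
y' = -1.5 + 1.75·sin(-1.5708)·1.0 = -3.2500

(4.0000, -3.2500, -1.5708)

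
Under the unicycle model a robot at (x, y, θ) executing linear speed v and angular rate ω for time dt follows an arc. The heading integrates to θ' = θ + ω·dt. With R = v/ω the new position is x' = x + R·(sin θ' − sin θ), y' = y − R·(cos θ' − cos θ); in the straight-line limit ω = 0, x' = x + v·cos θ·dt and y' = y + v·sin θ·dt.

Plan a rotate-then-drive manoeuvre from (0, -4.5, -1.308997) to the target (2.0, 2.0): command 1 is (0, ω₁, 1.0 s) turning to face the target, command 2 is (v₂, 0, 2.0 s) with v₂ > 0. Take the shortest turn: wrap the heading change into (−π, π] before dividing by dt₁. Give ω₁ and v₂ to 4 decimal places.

heading to target = atan2(2−-4.5, 2−0) = 1.2723
Δθ = wrap(1.2723 − -1.3090) = 2.5813; ω₁ = Δθ/dt₁ = 2.5813
distance = √((2−0)² + (2−-4.5)²) = 6.8007; v₂ = distance/dt₂ = 3.4004

ω₁ = 2.5813, v₂ = 3.4004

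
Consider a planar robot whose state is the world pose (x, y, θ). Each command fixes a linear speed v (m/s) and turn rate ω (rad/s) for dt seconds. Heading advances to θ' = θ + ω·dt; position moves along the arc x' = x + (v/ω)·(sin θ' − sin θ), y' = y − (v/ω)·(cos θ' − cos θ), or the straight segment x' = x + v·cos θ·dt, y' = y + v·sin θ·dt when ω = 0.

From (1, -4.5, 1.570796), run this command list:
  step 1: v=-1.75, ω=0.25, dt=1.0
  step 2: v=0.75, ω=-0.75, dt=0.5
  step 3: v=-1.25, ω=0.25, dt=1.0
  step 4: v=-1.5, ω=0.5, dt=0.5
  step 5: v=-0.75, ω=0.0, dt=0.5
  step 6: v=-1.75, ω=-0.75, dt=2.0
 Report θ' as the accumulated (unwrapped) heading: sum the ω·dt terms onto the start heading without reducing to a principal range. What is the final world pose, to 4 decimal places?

step 1: θ'=1.8208 (R=-7.0000) → pose (1.2176, -6.2318, 1.8208)
step 2: θ'=1.4458 (R=-1.0000) → pose (1.1943, -5.8597, 1.4458)
step 3: θ'=1.6958 (R=-5.0000) → pose (1.1943, -7.1065, 1.6958)
step 4: θ'=1.9458 (R=-3.0000) → pose (1.3794, -7.8313, 1.9458)
step 5: θ'=1.9458 (straight) → pose (1.5167, -8.1802, 1.9458)
step 6: θ'=0.4458 (R=2.3333) → pose (0.3516, -11.1402, 0.4458)

(0.3516, -11.1402, 0.4458)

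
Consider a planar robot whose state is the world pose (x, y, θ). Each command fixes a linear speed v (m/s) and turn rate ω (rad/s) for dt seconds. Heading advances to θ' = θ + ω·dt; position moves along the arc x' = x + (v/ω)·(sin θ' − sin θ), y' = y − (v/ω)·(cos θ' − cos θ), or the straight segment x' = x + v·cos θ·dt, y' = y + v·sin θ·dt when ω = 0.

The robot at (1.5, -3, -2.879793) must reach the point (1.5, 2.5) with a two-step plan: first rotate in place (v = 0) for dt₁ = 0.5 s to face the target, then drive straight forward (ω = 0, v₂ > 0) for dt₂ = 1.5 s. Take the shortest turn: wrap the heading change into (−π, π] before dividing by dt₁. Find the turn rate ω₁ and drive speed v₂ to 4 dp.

heading to target = atan2(2.5−-3, 1.5−1.5) = 1.5708
Δθ = wrap(1.5708 − -2.8798) = -1.8326; ω₁ = Δθ/dt₁ = -3.6652
distance = √((1.5−1.5)² + (2.5−-3)²) = 5.5000; v₂ = distance/dt₂ = 3.6667

ω₁ = -3.6652, v₂ = 3.6667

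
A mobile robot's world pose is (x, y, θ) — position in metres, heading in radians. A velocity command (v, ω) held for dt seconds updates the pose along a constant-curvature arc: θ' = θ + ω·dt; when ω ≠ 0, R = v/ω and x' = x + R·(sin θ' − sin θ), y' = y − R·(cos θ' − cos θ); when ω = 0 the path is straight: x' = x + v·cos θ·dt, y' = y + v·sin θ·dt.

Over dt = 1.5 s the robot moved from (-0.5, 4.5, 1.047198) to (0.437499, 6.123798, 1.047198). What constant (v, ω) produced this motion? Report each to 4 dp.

Δθ = 1.047198 − 1.047198 = 0.000000
ω = Δθ/dt = 0.000000/1.5 = 0.0000
ω = 0 → v = (Δx·cos θ + Δy·sin θ)/dt = 1.2500

v = 1.2500, ω = 0.0000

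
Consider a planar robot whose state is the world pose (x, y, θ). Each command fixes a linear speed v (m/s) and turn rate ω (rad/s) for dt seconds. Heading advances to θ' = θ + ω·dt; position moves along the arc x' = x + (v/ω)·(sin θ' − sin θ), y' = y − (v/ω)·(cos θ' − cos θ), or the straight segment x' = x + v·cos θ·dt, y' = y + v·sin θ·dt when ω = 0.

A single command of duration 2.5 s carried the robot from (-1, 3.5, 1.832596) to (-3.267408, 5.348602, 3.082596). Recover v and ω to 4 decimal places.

v = 1.2500, ω = 0.5000

Δθ = 3.082596 − 1.832596 = 1.250000
ω = Δθ/dt = 1.250000/2.5 = 0.5000
R = Δx/(sin θ' − sin θ) = 2.5000
v = R·ω = 2.5000·0.5000 = 1.2500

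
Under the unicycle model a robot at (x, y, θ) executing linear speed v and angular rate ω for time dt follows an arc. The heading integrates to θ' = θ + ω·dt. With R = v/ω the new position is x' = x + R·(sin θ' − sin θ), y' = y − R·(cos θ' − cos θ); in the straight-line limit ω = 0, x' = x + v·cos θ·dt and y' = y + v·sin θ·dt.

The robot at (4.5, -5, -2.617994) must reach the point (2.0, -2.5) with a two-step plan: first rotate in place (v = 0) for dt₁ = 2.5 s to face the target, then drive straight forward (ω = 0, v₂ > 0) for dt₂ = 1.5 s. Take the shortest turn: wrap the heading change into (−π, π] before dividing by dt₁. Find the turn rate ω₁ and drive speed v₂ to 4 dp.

ω₁ = -0.5236, v₂ = 2.3570

heading to target = atan2(-2.5−-5, 2−4.5) = 2.3562
Δθ = wrap(2.3562 − -2.6180) = -1.3090; ω₁ = Δθ/dt₁ = -0.5236
distance = √((2−4.5)² + (-2.5−-5)²) = 3.5355; v₂ = distance/dt₂ = 2.3570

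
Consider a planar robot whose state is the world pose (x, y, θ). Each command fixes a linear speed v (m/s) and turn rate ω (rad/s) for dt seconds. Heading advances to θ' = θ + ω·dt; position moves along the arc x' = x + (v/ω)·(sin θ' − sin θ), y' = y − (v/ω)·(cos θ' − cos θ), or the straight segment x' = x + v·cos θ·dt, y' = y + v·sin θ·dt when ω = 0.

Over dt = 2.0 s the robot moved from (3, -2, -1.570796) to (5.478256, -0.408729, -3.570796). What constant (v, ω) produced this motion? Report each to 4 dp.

v = -1.7500, ω = -1.0000

Δθ = -3.570796 − -1.570796 = -2.000000
ω = Δθ/dt = -2.000000/2.0 = -1.0000
R = Δx/(sin θ' − sin θ) = 1.7500
v = R·ω = 1.7500·-1.0000 = -1.7500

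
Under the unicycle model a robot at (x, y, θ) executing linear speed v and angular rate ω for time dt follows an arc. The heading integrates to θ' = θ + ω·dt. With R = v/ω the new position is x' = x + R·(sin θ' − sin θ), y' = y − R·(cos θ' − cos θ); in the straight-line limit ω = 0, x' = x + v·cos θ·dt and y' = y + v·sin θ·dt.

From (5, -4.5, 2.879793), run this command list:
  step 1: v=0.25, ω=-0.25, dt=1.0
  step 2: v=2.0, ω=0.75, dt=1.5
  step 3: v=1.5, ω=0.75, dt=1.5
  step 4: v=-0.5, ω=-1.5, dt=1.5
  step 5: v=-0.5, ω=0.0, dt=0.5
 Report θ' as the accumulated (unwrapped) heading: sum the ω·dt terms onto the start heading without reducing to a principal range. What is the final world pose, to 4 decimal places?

(1.8173, -6.2952, 2.6298)

step 1: θ'=2.6298 (R=-1.0000) → pose (4.7691, -4.4059, 2.6298)
step 2: θ'=3.7548 (R=2.6667) → pose (1.9284, -4.5501, 3.7548)
step 3: θ'=4.8798 (R=2.0000) → pose (1.1074, -6.5190, 4.8798)
step 4: θ'=2.6298 (R=0.3333) → pose (1.5993, -6.1728, 2.6298)
step 5: θ'=2.6298 (straight) → pose (1.8173, -6.2952, 2.6298)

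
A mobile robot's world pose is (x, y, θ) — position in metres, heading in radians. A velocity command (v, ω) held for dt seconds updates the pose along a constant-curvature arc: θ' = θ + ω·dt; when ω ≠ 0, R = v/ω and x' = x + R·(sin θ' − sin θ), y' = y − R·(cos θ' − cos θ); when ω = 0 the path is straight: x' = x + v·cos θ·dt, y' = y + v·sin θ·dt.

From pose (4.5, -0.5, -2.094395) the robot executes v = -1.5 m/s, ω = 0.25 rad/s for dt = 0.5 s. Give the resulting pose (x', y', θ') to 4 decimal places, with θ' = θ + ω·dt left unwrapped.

θ' = -2.0944 + 0.25·0.5 = -1.9694
R = v/ω = -1.5/0.25 = -6.0000
x' = 4.5 + -6.0000·(sin -1.9694 − sin -2.0944) = 4.8335
y' = -0.5 − -6.0000·(cos -1.9694 − cos -2.0944) = 0.1712

(4.8335, 0.1712, -1.9694)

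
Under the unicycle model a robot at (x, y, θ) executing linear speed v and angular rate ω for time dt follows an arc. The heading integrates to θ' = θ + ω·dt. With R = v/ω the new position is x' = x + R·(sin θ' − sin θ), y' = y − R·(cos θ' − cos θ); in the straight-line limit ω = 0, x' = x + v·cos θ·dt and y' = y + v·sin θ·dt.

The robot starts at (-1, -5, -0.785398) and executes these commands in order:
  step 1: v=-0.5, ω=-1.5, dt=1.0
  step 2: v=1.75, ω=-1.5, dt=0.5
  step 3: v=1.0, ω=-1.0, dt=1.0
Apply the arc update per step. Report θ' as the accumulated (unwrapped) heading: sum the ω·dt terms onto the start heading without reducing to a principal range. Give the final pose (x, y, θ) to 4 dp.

(-2.6591, -4.5735, -4.0354)

step 1: θ'=-2.2854 (R=0.3333) → pose (-1.0161, -4.5459, -2.2854)
step 2: θ'=-3.0354 (R=-1.1667) → pose (-1.7737, -4.9414, -3.0354)
step 3: θ'=-4.0354 (R=-1.0000) → pose (-2.6591, -4.5735, -4.0354)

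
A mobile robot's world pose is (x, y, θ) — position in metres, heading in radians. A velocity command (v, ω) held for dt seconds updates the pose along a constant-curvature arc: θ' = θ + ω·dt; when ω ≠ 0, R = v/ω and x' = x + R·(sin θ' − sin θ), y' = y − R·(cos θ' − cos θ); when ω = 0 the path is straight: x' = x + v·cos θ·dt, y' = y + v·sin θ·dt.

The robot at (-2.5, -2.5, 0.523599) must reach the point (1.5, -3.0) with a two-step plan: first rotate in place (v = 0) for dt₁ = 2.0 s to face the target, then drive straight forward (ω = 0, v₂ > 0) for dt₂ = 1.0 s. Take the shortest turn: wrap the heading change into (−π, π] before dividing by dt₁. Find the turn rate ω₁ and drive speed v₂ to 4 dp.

heading to target = atan2(-3−-2.5, 1.5−-2.5) = -0.1244
Δθ = wrap(-0.1244 − 0.5236) = -0.6480; ω₁ = Δθ/dt₁ = -0.3240
distance = √((1.5−-2.5)² + (-3−-2.5)²) = 4.0311; v₂ = distance/dt₂ = 4.0311

ω₁ = -0.3240, v₂ = 4.0311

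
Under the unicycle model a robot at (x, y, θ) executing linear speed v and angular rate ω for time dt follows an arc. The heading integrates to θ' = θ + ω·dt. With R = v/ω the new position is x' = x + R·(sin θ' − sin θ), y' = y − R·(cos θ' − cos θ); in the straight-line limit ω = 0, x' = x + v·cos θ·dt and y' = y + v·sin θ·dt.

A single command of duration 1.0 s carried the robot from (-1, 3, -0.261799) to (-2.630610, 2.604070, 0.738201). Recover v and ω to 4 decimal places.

Δθ = 0.738201 − -0.261799 = 1.000000
ω = Δθ/dt = 1.000000/1.0 = 1.0000
R = Δx/(sin θ' − sin θ) = -1.7500
v = R·ω = -1.7500·1.0000 = -1.7500

v = -1.7500, ω = 1.0000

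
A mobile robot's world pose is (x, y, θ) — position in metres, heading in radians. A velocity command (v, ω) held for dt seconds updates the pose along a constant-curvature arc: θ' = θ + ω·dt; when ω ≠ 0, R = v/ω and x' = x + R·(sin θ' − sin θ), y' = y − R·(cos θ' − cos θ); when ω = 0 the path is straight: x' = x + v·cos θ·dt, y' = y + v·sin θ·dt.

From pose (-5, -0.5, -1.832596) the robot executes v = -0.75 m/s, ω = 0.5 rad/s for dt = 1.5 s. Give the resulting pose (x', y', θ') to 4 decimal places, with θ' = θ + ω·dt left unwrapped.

θ' = -1.8326 + 0.5·1.5 = -1.0826
R = v/ω = -0.75/0.5 = -1.5000
x' = -5 + -1.5000·(sin -1.0826 − sin -1.8326) = -5.1241
y' = -0.5 − -1.5000·(cos -1.0826 − cos -1.8326) = 0.5918

(-5.1241, 0.5918, -1.0826)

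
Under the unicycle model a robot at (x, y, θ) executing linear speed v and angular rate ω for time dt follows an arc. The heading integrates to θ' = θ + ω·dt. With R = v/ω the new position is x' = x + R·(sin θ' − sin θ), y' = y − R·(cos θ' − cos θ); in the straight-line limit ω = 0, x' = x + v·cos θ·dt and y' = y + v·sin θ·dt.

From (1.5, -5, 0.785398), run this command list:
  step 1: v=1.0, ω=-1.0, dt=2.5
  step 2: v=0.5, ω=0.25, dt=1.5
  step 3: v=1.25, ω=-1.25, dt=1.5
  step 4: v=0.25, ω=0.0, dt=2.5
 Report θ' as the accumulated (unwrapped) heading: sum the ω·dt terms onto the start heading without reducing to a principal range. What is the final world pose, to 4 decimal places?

step 1: θ'=-1.7146 (R=-1.0000) → pose (3.1968, -5.8504, -1.7146)
step 2: θ'=-1.3396 (R=2.0000) → pose (3.2294, -6.5953, -1.3396)
step 3: θ'=-3.2146 (R=-1.0000) → pose (2.1830, -7.8218, -3.2146)
step 4: θ'=-3.2146 (straight) → pose (1.5597, -7.7762, -3.2146)

(1.5597, -7.7762, -3.2146)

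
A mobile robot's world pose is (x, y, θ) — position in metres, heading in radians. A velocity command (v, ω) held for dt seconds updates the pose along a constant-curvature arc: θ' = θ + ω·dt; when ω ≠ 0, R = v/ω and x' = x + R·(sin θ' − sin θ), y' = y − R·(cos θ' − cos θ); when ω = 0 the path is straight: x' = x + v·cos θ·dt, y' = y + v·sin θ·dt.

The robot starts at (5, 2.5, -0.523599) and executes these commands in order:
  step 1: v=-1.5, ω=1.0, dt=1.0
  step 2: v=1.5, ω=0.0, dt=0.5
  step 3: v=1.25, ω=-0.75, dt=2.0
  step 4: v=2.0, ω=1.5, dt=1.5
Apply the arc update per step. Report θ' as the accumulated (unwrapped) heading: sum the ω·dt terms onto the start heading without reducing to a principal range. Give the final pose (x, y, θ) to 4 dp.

(8.8099, 2.5075, 1.2264)

step 1: θ'=0.4764 (R=-1.5000) → pose (3.5621, 2.5339, 0.4764)
step 2: θ'=0.4764 (straight) → pose (4.2286, 2.8779, 0.4764)
step 3: θ'=-1.0236 (R=-1.6667) → pose (6.4162, 2.2640, -1.0236)
step 4: θ'=1.2264 (R=1.3333) → pose (8.8099, 2.5075, 1.2264)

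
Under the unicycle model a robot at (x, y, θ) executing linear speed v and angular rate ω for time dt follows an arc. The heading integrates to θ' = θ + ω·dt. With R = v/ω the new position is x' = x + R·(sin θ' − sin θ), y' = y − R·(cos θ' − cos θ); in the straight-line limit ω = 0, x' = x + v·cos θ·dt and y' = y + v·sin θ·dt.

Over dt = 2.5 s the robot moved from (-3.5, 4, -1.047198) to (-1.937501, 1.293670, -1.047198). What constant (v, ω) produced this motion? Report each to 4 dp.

Δθ = -1.047198 − -1.047198 = 0.000000
ω = Δθ/dt = 0.000000/2.5 = 0.0000
ω = 0 → v = (Δx·cos θ + Δy·sin θ)/dt = 1.2500

v = 1.2500, ω = 0.0000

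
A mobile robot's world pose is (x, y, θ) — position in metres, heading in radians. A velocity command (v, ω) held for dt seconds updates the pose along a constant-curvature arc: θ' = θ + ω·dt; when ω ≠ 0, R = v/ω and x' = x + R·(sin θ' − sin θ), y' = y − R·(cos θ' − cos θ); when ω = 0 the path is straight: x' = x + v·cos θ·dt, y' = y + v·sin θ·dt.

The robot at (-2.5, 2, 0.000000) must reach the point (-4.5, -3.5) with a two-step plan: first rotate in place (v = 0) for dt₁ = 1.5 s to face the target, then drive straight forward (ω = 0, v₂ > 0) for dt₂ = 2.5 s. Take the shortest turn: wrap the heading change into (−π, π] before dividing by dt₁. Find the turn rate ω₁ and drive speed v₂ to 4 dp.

heading to target = atan2(-3.5−2, -4.5−-2.5) = -1.9196
Δθ = wrap(-1.9196 − 0.0000) = -1.9196; ω₁ = Δθ/dt₁ = -1.2797
distance = √((-4.5−-2.5)² + (-3.5−2)²) = 5.8523; v₂ = distance/dt₂ = 2.3409

ω₁ = -1.2797, v₂ = 2.3409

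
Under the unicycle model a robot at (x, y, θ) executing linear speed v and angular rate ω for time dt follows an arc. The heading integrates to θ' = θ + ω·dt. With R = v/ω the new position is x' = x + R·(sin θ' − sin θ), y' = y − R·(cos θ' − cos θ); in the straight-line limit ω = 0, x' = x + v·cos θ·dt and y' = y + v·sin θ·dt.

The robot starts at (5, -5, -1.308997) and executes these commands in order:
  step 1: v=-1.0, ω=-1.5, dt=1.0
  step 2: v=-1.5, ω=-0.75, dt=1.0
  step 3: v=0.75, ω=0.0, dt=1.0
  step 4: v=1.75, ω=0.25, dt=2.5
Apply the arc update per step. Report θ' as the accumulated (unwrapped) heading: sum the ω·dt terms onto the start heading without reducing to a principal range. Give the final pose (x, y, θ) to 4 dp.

step 1: θ'=-2.8090 (R=0.6667) → pose (5.4263, -4.1973, -2.8090)
step 2: θ'=-3.5590 (R=2.0000) → pose (6.8901, -4.2594, -3.5590)
step 3: θ'=-3.5590 (straight) → pose (6.2045, -3.9554, -3.5590)
step 4: θ'=-2.9340 (R=7.0000) → pose (1.9240, -3.5047, -2.9340)

(1.9240, -3.5047, -2.9340)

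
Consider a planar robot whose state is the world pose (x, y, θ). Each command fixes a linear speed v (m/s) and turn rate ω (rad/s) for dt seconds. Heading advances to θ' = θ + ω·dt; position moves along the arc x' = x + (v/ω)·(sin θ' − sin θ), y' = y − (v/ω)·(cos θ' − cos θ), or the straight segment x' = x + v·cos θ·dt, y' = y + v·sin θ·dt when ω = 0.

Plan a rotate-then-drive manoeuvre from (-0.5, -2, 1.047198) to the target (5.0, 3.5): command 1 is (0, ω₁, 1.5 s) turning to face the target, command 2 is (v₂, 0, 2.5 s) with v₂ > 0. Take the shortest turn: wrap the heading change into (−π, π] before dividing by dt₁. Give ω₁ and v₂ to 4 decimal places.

heading to target = atan2(3.5−-2, 5−-0.5) = 0.7854
Δθ = wrap(0.7854 − 1.0472) = -0.2618; ω₁ = Δθ/dt₁ = -0.1745
distance = √((5−-0.5)² + (3.5−-2)²) = 7.7782; v₂ = distance/dt₂ = 3.1113

ω₁ = -0.1745, v₂ = 3.1113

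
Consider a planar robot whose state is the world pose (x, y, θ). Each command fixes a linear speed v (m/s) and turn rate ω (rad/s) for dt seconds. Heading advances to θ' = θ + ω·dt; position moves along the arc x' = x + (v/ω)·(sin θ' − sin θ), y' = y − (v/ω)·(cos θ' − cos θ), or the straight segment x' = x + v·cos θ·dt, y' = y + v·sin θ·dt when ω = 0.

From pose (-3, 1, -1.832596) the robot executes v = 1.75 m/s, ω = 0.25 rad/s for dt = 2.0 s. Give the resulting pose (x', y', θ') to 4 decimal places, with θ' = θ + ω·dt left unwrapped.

(-3.0409, -2.4634, -1.3326)

θ' = -1.8326 + 0.25·2.0 = -1.3326
R = v/ω = 1.75/0.25 = 7.0000
x' = -3 + 7.0000·(sin -1.3326 − sin -1.8326) = -3.0409
y' = 1 − 7.0000·(cos -1.3326 − cos -1.8326) = -2.4634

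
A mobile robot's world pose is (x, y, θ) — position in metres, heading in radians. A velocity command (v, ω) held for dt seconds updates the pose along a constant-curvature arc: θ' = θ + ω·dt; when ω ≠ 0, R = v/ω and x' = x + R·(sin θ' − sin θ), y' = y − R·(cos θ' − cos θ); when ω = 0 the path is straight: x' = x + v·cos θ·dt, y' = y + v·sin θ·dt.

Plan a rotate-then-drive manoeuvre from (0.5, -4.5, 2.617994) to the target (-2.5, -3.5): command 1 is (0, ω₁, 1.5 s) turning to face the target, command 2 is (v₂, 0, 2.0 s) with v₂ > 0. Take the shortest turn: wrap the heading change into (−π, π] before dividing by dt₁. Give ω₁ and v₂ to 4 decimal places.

ω₁ = 0.1346, v₂ = 1.5811

heading to target = atan2(-3.5−-4.5, -2.5−0.5) = 2.8198
Δθ = wrap(2.8198 − 2.6180) = 0.2018; ω₁ = Δθ/dt₁ = 0.1346
distance = √((-2.5−0.5)² + (-3.5−-4.5)²) = 3.1623; v₂ = distance/dt₂ = 1.5811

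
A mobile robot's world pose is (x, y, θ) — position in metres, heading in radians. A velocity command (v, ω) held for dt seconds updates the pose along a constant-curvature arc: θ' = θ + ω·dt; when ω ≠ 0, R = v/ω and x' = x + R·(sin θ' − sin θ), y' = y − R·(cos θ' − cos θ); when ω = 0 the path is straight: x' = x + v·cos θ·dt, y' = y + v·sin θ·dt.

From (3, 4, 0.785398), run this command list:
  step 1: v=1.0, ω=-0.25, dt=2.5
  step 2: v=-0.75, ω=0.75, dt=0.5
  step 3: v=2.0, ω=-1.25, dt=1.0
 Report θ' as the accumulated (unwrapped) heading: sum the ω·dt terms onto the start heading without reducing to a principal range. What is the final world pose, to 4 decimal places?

(6.7039, 4.8256, -0.7146)

step 1: θ'=0.1604 (R=-4.0000) → pose (5.1896, 5.1202, 0.1604)
step 2: θ'=0.5354 (R=-1.0000) → pose (4.8391, 4.9931, 0.5354)
step 3: θ'=-0.7146 (R=-1.6000) → pose (6.7039, 4.8256, -0.7146)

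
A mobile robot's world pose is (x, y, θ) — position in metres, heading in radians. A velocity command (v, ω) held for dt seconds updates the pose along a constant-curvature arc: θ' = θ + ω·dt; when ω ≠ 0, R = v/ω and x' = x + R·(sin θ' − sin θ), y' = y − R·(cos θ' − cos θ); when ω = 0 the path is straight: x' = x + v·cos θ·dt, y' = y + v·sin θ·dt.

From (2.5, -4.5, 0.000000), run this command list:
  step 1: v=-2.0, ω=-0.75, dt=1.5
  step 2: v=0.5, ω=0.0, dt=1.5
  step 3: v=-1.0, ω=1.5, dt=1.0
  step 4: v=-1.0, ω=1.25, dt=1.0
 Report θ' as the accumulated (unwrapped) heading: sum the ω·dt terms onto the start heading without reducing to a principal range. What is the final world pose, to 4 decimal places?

(-0.9342, -4.1147, 1.6250)

step 1: θ'=-1.1250 (R=2.6667) → pose (0.0940, -2.9831, -1.1250)
step 2: θ'=-1.1250 (straight) → pose (0.4173, -3.6598, -1.1250)
step 3: θ'=0.3750 (R=-0.6667) → pose (-0.4284, -3.3270, 0.3750)
step 4: θ'=1.6250 (R=-0.8000) → pose (-0.9342, -4.1147, 1.6250)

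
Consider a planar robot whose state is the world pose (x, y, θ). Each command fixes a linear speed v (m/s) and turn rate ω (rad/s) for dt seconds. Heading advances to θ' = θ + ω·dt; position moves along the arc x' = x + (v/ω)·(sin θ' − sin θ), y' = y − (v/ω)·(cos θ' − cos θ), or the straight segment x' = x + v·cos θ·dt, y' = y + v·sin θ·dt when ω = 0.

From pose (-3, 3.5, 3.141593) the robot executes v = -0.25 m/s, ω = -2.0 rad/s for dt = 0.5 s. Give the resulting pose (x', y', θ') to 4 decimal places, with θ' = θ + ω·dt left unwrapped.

θ' = 3.1416 + -2.0·0.5 = 2.1416
R = v/ω = -0.25/-2.0 = 0.1250
x' = -3 + 0.1250·(sin 2.1416 − sin 3.1416) = -2.8948
y' = 3.5 − 0.1250·(cos 2.1416 − cos 3.1416) = 3.4425

(-2.8948, 3.4425, 2.1416)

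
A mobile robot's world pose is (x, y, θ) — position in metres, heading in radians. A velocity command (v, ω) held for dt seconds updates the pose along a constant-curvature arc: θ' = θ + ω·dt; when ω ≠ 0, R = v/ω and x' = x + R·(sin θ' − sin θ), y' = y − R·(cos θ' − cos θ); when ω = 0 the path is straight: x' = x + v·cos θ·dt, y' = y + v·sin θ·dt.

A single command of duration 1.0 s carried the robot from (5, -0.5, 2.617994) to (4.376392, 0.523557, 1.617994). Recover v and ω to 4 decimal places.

Δθ = 1.617994 − 2.617994 = -1.000000
ω = Δθ/dt = -1.000000/1.0 = -1.0000
R = −Δy/(cos θ' − cos θ) = -1.2500
v = R·ω = -1.2500·-1.0000 = 1.2500

v = 1.2500, ω = -1.0000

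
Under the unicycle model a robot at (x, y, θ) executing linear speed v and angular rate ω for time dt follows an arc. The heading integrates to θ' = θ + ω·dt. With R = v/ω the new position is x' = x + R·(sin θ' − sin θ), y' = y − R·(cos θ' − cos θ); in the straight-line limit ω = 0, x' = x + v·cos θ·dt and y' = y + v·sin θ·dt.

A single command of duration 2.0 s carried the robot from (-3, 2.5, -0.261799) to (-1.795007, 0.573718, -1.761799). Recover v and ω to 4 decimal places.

v = 1.2500, ω = -0.7500

Δθ = -1.761799 − -0.261799 = -1.500000
ω = Δθ/dt = -1.500000/2.0 = -0.7500
R = −Δy/(cos θ' − cos θ) = -1.6667
v = R·ω = -1.6667·-0.7500 = 1.2500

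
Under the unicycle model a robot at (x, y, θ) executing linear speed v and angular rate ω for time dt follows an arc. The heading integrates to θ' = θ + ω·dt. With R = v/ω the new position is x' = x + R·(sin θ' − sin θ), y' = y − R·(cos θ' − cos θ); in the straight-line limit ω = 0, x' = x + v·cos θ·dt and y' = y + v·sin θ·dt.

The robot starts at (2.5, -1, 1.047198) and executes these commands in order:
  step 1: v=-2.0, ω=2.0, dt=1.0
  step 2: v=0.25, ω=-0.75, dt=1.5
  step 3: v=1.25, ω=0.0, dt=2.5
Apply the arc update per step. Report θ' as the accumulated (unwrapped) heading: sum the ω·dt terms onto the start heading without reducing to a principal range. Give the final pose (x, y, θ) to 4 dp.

step 1: θ'=3.0472 (R=-1.0000) → pose (3.2718, -2.4955, 3.0472)
step 2: θ'=1.9222 (R=-0.3333) → pose (2.9902, -2.2784, 1.9222)
step 3: θ'=1.9222 (straight) → pose (1.9146, 0.6556, 1.9222)

(1.9146, 0.6556, 1.9222)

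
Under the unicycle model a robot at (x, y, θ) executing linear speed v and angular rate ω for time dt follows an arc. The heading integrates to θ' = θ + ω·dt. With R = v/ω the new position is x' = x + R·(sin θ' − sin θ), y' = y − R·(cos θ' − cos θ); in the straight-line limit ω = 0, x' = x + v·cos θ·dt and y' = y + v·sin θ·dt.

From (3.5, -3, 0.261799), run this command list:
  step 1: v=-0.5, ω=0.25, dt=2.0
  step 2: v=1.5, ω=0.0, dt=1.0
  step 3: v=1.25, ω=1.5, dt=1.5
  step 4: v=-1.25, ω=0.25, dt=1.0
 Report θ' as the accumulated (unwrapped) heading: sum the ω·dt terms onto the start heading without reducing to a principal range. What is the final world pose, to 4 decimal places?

step 1: θ'=0.7618 (R=-2.0000) → pose (2.6372, -3.4847, 0.7618)
step 2: θ'=0.7618 (straight) → pose (3.7226, -2.4493, 0.7618)
step 3: θ'=3.0118 (R=0.8333) → pose (3.2553, -1.0200, 3.0118)
step 4: θ'=3.2618 (R=-5.0000) → pose (4.5020, -1.0260, 3.2618)

(4.5020, -1.0260, 3.2618)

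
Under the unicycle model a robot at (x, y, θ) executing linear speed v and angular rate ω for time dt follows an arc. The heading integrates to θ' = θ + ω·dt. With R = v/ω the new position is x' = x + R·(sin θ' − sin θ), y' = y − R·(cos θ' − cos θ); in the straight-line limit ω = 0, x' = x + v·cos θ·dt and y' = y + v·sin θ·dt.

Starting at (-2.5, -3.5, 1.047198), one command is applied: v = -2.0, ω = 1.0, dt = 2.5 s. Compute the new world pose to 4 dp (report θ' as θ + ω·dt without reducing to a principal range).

(0.0212, -6.3377, 3.5472)

θ' = 1.0472 + 1.0·2.5 = 3.5472
R = v/ω = -2.0/1.0 = -2.0000
x' = -2.5 + -2.0000·(sin 3.5472 − sin 1.0472) = 0.0212
y' = -3.5 − -2.0000·(cos 3.5472 − cos 1.0472) = -6.3377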